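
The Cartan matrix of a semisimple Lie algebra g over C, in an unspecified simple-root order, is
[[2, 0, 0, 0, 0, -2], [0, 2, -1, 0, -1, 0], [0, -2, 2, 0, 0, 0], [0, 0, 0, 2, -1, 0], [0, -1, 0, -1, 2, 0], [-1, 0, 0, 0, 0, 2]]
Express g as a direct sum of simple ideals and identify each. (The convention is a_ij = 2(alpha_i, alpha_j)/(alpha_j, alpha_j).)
B_2 (so(5)) ⊕ C_4 (sp(8))

The diagram associated to this matrix has two connected components: the simple roots {alpha_1, alpha_6} form a chain of 2 nodes with a double edge at one end; the terminal node there is the unique short simple root (B_2), and {alpha_2, alpha_3, alpha_4, alpha_5} form a chain of 4 nodes with a double edge at one end; the terminal node there is the unique long simple root (C_4). A semisimple Lie algebra decomposes uniquely as the direct sum of simple ideals, one per connected component of its Dynkin diagram, so g ≅ B_2 ⊕ C_4 (dimension 10 + 36 = 46).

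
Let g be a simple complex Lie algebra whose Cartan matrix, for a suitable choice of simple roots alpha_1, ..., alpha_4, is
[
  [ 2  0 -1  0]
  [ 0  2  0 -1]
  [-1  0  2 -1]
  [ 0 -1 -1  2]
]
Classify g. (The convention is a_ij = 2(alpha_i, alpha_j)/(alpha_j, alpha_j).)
The matrix has rank 4 with 2's on the diagonal. Reading the off-diagonal entries as Dynkin edges (a single edge where a_ij = a_ji = -1; a double or triple edge where a_ij * a_ji = 2 or 3), the diagram is a chain of 4 nodes with single edges (A_4). One simple-root ordering that puts it in standard form is (alpha_2, alpha_4, alpha_3, alpha_1). So the algebra is type A_4, i.e. sl(5).

type A_4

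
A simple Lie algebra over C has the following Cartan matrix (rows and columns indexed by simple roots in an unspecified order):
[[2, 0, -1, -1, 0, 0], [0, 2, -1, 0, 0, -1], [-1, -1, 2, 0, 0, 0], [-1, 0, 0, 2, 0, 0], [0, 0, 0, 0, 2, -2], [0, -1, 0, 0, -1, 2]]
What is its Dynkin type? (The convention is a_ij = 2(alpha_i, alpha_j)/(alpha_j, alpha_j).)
C_6

The matrix has rank 6 with 2's on the diagonal. Reading the off-diagonal entries as Dynkin edges (a single edge where a_ij = a_ji = -1; a double or triple edge where a_ij * a_ji = 2 or 3), the diagram is a chain of 6 nodes with a double edge at one end; the terminal node there is the unique long simple root (C_6). One simple-root ordering that puts it in standard form is (alpha_4, alpha_1, alpha_3, alpha_2, alpha_6, alpha_5). So the algebra is type C_6, i.e. sp(12).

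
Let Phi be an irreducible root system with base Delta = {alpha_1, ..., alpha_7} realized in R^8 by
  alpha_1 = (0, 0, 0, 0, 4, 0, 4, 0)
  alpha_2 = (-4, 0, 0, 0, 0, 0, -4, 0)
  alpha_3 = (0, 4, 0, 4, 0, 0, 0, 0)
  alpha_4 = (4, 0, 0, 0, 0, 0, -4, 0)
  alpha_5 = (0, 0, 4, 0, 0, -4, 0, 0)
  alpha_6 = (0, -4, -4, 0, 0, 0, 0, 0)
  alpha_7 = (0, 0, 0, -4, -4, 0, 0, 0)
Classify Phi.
Compute the Cartan integers a_ij = 2(alpha_i, alpha_j)/(alpha_j, alpha_j); the resulting 7x7 Cartan matrix is
[[2, -1, 0, -1, 0, 0, -1], [-1, 2, 0, 0, 0, 0, 0], [0, 0, 2, 0, 0, -1, -1], [-1, 0, 0, 2, 0, 0, 0], [0, 0, 0, 0, 2, -1, 0], [0, 0, -1, 0, -1, 2, 0], [-1, 0, -1, 0, 0, 0, 2]].
All simple roots have the same length, so the diagram is simply laced. The associated Dynkin diagram is a chain of 5 nodes with a fork of two nodes at one end (D_7), so the type is D_7 (the algebra so(14)).

D7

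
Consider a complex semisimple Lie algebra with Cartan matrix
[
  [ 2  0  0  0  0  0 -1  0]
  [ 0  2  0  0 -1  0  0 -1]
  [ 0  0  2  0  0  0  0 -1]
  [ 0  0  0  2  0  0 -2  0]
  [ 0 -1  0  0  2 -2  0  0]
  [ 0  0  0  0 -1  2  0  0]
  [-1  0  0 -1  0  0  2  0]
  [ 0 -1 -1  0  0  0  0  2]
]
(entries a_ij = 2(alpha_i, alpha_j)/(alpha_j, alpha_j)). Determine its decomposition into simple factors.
The diagram associated to this matrix has two connected components: the simple roots {alpha_2, alpha_3, alpha_5, alpha_6, alpha_8} form a chain of 5 nodes with a double edge at one end; the terminal node there is the unique short simple root (B_5), and {alpha_1, alpha_4, alpha_7} form a chain of 3 nodes with a double edge at one end; the terminal node there is the unique long simple root (C_3). A semisimple Lie algebra decomposes uniquely as the direct sum of simple ideals, one per connected component of its Dynkin diagram, so g ≅ B_5 ⊕ C_3 (dimension 55 + 21 = 76).

B_5 ⊕ C_3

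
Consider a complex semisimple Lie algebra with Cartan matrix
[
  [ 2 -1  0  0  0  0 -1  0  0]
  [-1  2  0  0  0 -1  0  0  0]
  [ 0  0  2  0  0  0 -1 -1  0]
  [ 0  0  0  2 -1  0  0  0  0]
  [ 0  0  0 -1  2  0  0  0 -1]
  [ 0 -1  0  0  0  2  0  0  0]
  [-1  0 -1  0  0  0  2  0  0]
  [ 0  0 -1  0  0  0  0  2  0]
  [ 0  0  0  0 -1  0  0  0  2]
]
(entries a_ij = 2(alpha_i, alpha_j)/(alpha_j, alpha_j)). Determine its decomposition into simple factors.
The diagram associated to this matrix has two connected components: the simple roots {alpha_4, alpha_5, alpha_9} form a chain of 3 nodes with single edges (A_3), and {alpha_1, alpha_2, alpha_3, alpha_6, alpha_7, alpha_8} form a chain of 6 nodes with single edges (A_6). A semisimple Lie algebra decomposes uniquely as the direct sum of simple ideals, one per connected component of its Dynkin diagram, so g ≅ A_3 ⊕ A_6 (dimension 15 + 48 = 63).

A3 + A6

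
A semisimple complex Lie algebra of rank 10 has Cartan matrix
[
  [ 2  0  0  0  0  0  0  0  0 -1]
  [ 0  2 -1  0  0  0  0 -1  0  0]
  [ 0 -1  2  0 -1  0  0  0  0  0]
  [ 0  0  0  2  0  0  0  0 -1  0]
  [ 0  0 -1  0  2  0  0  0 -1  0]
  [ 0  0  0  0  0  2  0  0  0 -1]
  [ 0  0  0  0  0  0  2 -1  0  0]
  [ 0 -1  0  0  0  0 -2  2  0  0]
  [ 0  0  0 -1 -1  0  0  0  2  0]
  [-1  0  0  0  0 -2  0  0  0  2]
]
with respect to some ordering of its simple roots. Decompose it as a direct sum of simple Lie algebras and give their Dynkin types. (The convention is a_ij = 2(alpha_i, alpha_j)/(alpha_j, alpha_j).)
B3 ⊕ B7

The diagram associated to this matrix has two connected components: the simple roots {alpha_1, alpha_6, alpha_10} form a chain of 3 nodes with a double edge at one end; the terminal node there is the unique short simple root (B_3), and {alpha_2, alpha_3, alpha_4, alpha_5, alpha_7, alpha_8, alpha_9} form a chain of 7 nodes with a double edge at one end; the terminal node there is the unique short simple root (B_7). A semisimple Lie algebra decomposes uniquely as the direct sum of simple ideals, one per connected component of its Dynkin diagram, so g ≅ B_3 ⊕ B_7 (dimension 21 + 105 = 126).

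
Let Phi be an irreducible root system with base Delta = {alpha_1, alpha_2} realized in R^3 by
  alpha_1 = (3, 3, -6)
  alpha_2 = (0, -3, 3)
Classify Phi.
type G_2

Compute the Cartan integers a_ij = 2(alpha_i, alpha_j)/(alpha_j, alpha_j); the resulting 2x2 Cartan matrix is
[[2, -3], [-1, 2]].
The roots have two lengths (squared-length ratio 3:1); the short ones are alpha_{2}. The associated Dynkin diagram is two nodes joined by a triple edge (G_2), so the type is G_2.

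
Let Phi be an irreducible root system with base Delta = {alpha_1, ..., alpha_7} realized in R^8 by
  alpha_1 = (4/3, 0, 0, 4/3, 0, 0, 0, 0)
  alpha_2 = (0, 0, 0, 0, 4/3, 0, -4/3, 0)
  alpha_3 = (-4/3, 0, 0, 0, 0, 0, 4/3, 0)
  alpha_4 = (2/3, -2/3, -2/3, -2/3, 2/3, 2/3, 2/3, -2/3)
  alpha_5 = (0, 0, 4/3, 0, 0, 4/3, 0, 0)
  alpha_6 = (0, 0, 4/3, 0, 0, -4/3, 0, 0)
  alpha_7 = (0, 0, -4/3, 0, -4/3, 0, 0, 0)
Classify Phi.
Compute the Cartan integers a_ij = 2(alpha_i, alpha_j)/(alpha_j, alpha_j); the resulting 7x7 Cartan matrix is
[[2, 0, -1, 0, 0, 0, 0], [0, 2, -1, 0, 0, 0, -1], [-1, -1, 2, 0, 0, 0, 0], [0, 0, 0, 2, 0, -1, 0], [0, 0, 0, 0, 2, 0, -1], [0, 0, 0, -1, 0, 2, -1], [0, -1, 0, 0, -1, -1, 2]].
All simple roots have the same length, so the diagram is simply laced. The associated Dynkin diagram is a chain of 6 nodes with one extra node attached to the third node from one end (E_7), so the type is E_7.

E7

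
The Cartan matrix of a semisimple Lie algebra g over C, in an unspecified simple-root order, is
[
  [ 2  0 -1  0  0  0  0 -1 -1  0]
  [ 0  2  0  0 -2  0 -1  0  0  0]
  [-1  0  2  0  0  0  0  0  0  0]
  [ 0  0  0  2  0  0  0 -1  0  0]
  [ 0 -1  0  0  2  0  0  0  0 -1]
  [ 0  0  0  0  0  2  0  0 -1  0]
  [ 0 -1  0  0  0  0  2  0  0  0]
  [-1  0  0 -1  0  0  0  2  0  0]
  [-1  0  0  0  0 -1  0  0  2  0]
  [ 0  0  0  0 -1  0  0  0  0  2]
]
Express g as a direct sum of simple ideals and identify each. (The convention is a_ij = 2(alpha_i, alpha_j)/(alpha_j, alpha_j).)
type E_6 ⊕ type F_4

The diagram associated to this matrix has two connected components: the simple roots {alpha_1, alpha_3, alpha_4, alpha_6, alpha_8, alpha_9} form a chain of 5 nodes with one extra node attached to the third node from one end (E_6), and {alpha_2, alpha_5, alpha_7, alpha_10} form a chain of 4 nodes with a double edge between the middle two (F_4). A semisimple Lie algebra decomposes uniquely as the direct sum of simple ideals, one per connected component of its Dynkin diagram, so g ≅ E_6 ⊕ F_4 (dimension 78 + 52 = 130).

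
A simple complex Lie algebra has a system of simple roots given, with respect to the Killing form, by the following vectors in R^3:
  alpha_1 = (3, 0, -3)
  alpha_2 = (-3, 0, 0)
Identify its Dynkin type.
type B_2

Compute the Cartan integers a_ij = 2(alpha_i, alpha_j)/(alpha_j, alpha_j); the resulting 2x2 Cartan matrix is
[[2, -2], [-1, 2]].
The roots have two lengths (squared-length ratio 2:1); the short ones are alpha_{2}. The associated Dynkin diagram is a chain of 2 nodes with a double edge at one end; the terminal node there is the unique short simple root (B_2), so the type is B_2 (the algebra so(5)).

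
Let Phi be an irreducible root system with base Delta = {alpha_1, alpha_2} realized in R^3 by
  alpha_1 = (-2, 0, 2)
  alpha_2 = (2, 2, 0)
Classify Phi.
A_2

Compute the Cartan integers a_ij = 2(alpha_i, alpha_j)/(alpha_j, alpha_j); the resulting 2x2 Cartan matrix is
[[2, -1], [-1, 2]].
All simple roots have the same length, so the diagram is simply laced. The associated Dynkin diagram is a chain of 2 nodes with single edges (A_2), so the type is A_2 (the algebra sl(3)).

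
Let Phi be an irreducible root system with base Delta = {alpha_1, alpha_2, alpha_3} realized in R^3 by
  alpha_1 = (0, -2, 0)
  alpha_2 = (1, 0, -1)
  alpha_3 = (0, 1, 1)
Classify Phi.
Compute the Cartan integers a_ij = 2(alpha_i, alpha_j)/(alpha_j, alpha_j); the resulting 3x3 Cartan matrix is
[[2, 0, -2], [0, 2, -1], [-1, -1, 2]].
The roots have two lengths (squared-length ratio 2:1); the short ones are alpha_{2,3}. The associated Dynkin diagram is a chain of 3 nodes with a double edge at one end; the terminal node there is the unique long simple root (C_3), so the type is C_3 (the algebra sp(6)).

C_3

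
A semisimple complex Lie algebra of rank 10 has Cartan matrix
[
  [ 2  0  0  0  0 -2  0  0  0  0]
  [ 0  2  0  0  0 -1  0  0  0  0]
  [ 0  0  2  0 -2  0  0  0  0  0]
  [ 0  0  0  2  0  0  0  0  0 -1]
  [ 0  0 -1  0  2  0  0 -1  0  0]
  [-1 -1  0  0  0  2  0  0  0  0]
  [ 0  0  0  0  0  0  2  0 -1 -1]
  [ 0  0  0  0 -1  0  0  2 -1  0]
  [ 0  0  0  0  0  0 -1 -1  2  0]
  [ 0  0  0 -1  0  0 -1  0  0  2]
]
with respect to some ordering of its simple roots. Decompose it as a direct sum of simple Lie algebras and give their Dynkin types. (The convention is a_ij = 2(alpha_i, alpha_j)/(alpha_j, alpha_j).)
C3 ⊕ C7

The diagram associated to this matrix has two connected components: the simple roots {alpha_1, alpha_2, alpha_6} form a chain of 3 nodes with a double edge at one end; the terminal node there is the unique long simple root (C_3), and {alpha_3, alpha_4, alpha_5, alpha_7, alpha_8, alpha_9, alpha_10} form a chain of 7 nodes with a double edge at one end; the terminal node there is the unique long simple root (C_7). A semisimple Lie algebra decomposes uniquely as the direct sum of simple ideals, one per connected component of its Dynkin diagram, so g ≅ C_3 ⊕ C_7 (dimension 21 + 105 = 126).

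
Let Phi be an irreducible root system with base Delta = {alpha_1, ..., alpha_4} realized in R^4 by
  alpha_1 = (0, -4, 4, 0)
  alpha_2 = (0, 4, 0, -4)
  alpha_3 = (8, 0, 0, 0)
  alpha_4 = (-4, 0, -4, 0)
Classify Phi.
Compute the Cartan integers a_ij = 2(alpha_i, alpha_j)/(alpha_j, alpha_j); the resulting 4x4 Cartan matrix is
[[2, -1, 0, -1], [-1, 2, 0, 0], [0, 0, 2, -2], [-1, 0, -1, 2]].
The roots have two lengths (squared-length ratio 2:1); the short ones are alpha_{1,2,4}. The associated Dynkin diagram is a chain of 4 nodes with a double edge at one end; the terminal node there is the unique long simple root (C_4), so the type is C_4 (the algebra sp(8)).

type C_4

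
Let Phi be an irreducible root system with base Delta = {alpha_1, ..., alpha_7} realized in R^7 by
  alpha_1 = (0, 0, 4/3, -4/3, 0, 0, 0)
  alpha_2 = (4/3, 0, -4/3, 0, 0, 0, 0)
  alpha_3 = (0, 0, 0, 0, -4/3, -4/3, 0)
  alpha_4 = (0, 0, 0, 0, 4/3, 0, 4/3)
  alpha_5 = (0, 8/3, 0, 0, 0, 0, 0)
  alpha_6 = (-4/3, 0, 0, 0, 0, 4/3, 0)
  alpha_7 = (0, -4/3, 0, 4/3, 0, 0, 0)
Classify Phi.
Compute the Cartan integers a_ij = 2(alpha_i, alpha_j)/(alpha_j, alpha_j); the resulting 7x7 Cartan matrix is
[[2, -1, 0, 0, 0, 0, -1], [-1, 2, 0, 0, 0, -1, 0], [0, 0, 2, -1, 0, -1, 0], [0, 0, -1, 2, 0, 0, 0], [0, 0, 0, 0, 2, 0, -2], [0, -1, -1, 0, 0, 2, 0], [-1, 0, 0, 0, -1, 0, 2]].
The roots have two lengths (squared-length ratio 2:1); the short ones are alpha_{1,2,3,4,6,7}. The associated Dynkin diagram is a chain of 7 nodes with a double edge at one end; the terminal node there is the unique long simple root (C_7), so the type is C_7 (the algebra sp(14)).

type C_7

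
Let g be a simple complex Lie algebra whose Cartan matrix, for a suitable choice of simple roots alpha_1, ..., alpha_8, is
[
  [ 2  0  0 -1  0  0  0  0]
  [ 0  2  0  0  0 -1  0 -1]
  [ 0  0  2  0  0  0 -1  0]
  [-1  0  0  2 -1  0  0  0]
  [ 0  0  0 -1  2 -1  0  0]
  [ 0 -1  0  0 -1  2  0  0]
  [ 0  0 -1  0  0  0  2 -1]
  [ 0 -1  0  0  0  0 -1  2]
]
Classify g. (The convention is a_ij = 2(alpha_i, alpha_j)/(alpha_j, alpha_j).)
The matrix has rank 8 with 2's on the diagonal. Reading the off-diagonal entries as Dynkin edges (a single edge where a_ij = a_ji = -1; a double or triple edge where a_ij * a_ji = 2 or 3), the diagram is a chain of 8 nodes with single edges (A_8). One simple-root ordering that puts it in standard form is (alpha_1, alpha_4, alpha_5, alpha_6, alpha_2, alpha_8, alpha_7, alpha_3). So the algebra is type A_8, i.e. sl(9).

type A_8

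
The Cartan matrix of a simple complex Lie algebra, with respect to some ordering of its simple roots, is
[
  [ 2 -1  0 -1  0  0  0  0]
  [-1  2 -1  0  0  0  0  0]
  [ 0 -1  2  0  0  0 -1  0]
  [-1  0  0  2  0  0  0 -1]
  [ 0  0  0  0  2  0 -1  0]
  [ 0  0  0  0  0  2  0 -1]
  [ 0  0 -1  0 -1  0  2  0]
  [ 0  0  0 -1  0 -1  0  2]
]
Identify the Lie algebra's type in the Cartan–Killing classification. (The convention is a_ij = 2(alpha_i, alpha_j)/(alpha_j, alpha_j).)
The matrix has rank 8 with 2's on the diagonal. Reading the off-diagonal entries as Dynkin edges (a single edge where a_ij = a_ji = -1; a double or triple edge where a_ij * a_ji = 2 or 3), the diagram is a chain of 8 nodes with single edges (A_8). One simple-root ordering that puts it in standard form is (alpha_5, alpha_7, alpha_3, alpha_2, alpha_1, alpha_4, alpha_8, alpha_6). So the algebra is type A_8, i.e. sl(9).

A8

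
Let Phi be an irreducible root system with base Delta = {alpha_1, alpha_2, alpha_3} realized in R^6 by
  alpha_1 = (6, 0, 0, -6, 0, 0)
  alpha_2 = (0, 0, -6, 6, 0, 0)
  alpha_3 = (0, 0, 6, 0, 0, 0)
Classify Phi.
type B_3

Compute the Cartan integers a_ij = 2(alpha_i, alpha_j)/(alpha_j, alpha_j); the resulting 3x3 Cartan matrix is
[[2, -1, 0], [-1, 2, -2], [0, -1, 2]].
The roots have two lengths (squared-length ratio 2:1); the short ones are alpha_{3}. The associated Dynkin diagram is a chain of 3 nodes with a double edge at one end; the terminal node there is the unique short simple root (B_3), so the type is B_3 (the algebra so(7)).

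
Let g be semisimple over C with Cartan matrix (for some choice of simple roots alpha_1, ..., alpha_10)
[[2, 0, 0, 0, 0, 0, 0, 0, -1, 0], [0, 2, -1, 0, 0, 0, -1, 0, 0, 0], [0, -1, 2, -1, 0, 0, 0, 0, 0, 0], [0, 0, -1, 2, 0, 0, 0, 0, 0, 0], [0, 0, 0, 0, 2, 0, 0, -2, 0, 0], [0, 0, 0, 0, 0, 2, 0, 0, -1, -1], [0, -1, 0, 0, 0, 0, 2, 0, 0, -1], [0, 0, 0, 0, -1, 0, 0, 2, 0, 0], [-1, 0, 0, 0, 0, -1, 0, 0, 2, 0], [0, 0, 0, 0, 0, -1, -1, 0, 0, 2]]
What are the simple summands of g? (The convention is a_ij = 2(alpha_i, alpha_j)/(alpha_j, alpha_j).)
The diagram associated to this matrix has two connected components: the simple roots {alpha_1, alpha_2, alpha_3, alpha_4, alpha_6, alpha_7, alpha_9, alpha_10} form a chain of 8 nodes with single edges (A_8), and {alpha_5, alpha_8} form a chain of 2 nodes with a double edge at one end; the terminal node there is the unique short simple root (B_2). A semisimple Lie algebra decomposes uniquely as the direct sum of simple ideals, one per connected component of its Dynkin diagram, so g ≅ A_8 ⊕ B_2 (dimension 80 + 10 = 90).

A_8 + B_2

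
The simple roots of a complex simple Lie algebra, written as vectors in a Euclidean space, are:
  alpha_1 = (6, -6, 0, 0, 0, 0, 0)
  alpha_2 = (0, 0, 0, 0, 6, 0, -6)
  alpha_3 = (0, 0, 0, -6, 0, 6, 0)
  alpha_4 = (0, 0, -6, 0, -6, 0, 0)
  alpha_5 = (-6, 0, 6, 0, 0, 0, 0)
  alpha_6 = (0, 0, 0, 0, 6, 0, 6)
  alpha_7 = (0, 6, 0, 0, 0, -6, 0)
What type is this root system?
Compute the Cartan integers a_ij = 2(alpha_i, alpha_j)/(alpha_j, alpha_j); the resulting 7x7 Cartan matrix is
[[2, 0, 0, 0, -1, 0, -1], [0, 2, 0, -1, 0, 0, 0], [0, 0, 2, 0, 0, 0, -1], [0, -1, 0, 2, -1, -1, 0], [-1, 0, 0, -1, 2, 0, 0], [0, 0, 0, -1, 0, 2, 0], [-1, 0, -1, 0, 0, 0, 2]].
All simple roots have the same length, so the diagram is simply laced. The associated Dynkin diagram is a chain of 5 nodes with a fork of two nodes at one end (D_7), so the type is D_7 (the algebra so(14)).

type D_7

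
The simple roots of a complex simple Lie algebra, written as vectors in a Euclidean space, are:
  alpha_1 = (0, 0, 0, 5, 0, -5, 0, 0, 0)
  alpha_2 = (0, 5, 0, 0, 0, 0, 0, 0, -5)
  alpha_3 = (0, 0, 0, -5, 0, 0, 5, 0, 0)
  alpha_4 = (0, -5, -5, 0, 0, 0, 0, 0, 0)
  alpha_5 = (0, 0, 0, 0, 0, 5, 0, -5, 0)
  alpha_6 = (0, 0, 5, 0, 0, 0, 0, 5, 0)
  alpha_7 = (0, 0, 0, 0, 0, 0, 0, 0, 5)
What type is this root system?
Compute the Cartan integers a_ij = 2(alpha_i, alpha_j)/(alpha_j, alpha_j); the resulting 7x7 Cartan matrix is
[[2, 0, -1, 0, -1, 0, 0], [0, 2, 0, -1, 0, 0, -2], [-1, 0, 2, 0, 0, 0, 0], [0, -1, 0, 2, 0, -1, 0], [-1, 0, 0, 0, 2, -1, 0], [0, 0, 0, -1, -1, 2, 0], [0, -1, 0, 0, 0, 0, 2]].
The roots have two lengths (squared-length ratio 2:1); the short ones are alpha_{7}. The associated Dynkin diagram is a chain of 7 nodes with a double edge at one end; the terminal node there is the unique short simple root (B_7), so the type is B_7 (the algebra so(15)).

type B_7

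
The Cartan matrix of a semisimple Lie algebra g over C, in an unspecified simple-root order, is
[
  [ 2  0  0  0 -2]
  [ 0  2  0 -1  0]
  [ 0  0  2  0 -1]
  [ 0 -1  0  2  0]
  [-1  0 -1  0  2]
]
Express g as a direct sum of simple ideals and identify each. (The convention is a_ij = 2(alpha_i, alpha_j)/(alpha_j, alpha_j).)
The diagram associated to this matrix has two connected components: the simple roots {alpha_2, alpha_4} form a chain of 2 nodes with single edges (A_2), and {alpha_1, alpha_3, alpha_5} form a chain of 3 nodes with a double edge at one end; the terminal node there is the unique long simple root (C_3). A semisimple Lie algebra decomposes uniquely as the direct sum of simple ideals, one per connected component of its Dynkin diagram, so g ≅ A_2 ⊕ C_3 (dimension 8 + 21 = 29).

type A_2 + type C_3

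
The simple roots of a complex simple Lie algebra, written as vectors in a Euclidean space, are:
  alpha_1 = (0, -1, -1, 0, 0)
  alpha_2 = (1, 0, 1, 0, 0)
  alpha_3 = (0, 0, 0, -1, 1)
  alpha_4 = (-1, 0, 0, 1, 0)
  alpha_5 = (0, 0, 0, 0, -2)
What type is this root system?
Compute the Cartan integers a_ij = 2(alpha_i, alpha_j)/(alpha_j, alpha_j); the resulting 5x5 Cartan matrix is
[[2, -1, 0, 0, 0], [-1, 2, 0, -1, 0], [0, 0, 2, -1, -1], [0, -1, -1, 2, 0], [0, 0, -2, 0, 2]].
The roots have two lengths (squared-length ratio 2:1); the short ones are alpha_{1,2,3,4}. The associated Dynkin diagram is a chain of 5 nodes with a double edge at one end; the terminal node there is the unique long simple root (C_5), so the type is C_5 (the algebra sp(10)).

C_5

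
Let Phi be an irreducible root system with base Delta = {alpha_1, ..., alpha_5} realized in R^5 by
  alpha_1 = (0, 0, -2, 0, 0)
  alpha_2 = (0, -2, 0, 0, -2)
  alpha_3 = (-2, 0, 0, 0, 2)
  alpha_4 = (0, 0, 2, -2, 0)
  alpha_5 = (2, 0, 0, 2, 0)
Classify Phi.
Compute the Cartan integers a_ij = 2(alpha_i, alpha_j)/(alpha_j, alpha_j); the resulting 5x5 Cartan matrix is
[[2, 0, 0, -1, 0], [0, 2, -1, 0, 0], [0, -1, 2, 0, -1], [-2, 0, 0, 2, -1], [0, 0, -1, -1, 2]].
The roots have two lengths (squared-length ratio 2:1); the short ones are alpha_{1}. The associated Dynkin diagram is a chain of 5 nodes with a double edge at one end; the terminal node there is the unique short simple root (B_5), so the type is B_5 (the algebra so(11)).

B_5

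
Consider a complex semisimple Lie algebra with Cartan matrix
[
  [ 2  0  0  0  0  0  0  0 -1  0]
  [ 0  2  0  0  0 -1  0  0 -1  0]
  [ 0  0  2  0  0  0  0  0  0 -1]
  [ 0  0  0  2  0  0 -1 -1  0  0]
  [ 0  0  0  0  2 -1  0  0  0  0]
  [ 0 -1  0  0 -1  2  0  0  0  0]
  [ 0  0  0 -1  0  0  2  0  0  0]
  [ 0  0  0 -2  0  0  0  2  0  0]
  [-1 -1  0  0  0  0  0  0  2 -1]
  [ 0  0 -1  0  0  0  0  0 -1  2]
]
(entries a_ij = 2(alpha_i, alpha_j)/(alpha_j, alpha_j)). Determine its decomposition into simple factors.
C_3 (sp(6)) ⊕ E_7

The diagram associated to this matrix has two connected components: the simple roots {alpha_4, alpha_7, alpha_8} form a chain of 3 nodes with a double edge at one end; the terminal node there is the unique long simple root (C_3), and {alpha_1, alpha_2, alpha_3, alpha_5, alpha_6, alpha_9, alpha_10} form a chain of 6 nodes with one extra node attached to the third node from one end (E_7). A semisimple Lie algebra decomposes uniquely as the direct sum of simple ideals, one per connected component of its Dynkin diagram, so g ≅ C_3 ⊕ E_7 (dimension 21 + 133 = 154).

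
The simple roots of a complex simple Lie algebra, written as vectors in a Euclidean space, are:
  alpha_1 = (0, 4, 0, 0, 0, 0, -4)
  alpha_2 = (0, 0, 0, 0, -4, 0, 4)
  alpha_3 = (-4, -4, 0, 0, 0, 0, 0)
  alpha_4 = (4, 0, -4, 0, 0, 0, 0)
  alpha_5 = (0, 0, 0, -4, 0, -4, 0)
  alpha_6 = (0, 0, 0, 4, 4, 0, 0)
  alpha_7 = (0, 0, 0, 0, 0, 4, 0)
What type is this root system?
Compute the Cartan integers a_ij = 2(alpha_i, alpha_j)/(alpha_j, alpha_j); the resulting 7x7 Cartan matrix is
[[2, -1, -1, 0, 0, 0, 0], [-1, 2, 0, 0, 0, -1, 0], [-1, 0, 2, -1, 0, 0, 0], [0, 0, -1, 2, 0, 0, 0], [0, 0, 0, 0, 2, -1, -2], [0, -1, 0, 0, -1, 2, 0], [0, 0, 0, 0, -1, 0, 2]].
The roots have two lengths (squared-length ratio 2:1); the short ones are alpha_{7}. The associated Dynkin diagram is a chain of 7 nodes with a double edge at one end; the terminal node there is the unique short simple root (B_7), so the type is B_7 (the algebra so(15)).

B_7 (so(15))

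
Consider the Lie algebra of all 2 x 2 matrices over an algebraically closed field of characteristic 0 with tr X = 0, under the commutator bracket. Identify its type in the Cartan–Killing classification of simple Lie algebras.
A1

This is sl(2), which has dimension 2^2 - 1 = 3 and rank 2 - 1 = 1 (a Cartan subalgebra is the diagonal traceless matrices). In the classification of classical Lie algebras, the special linear algebra sl(n+1) has type A_n; here n = 1, so the Dynkin diagram is a chain of 1 nodes with single edges (A_1). Hence the type is A_1.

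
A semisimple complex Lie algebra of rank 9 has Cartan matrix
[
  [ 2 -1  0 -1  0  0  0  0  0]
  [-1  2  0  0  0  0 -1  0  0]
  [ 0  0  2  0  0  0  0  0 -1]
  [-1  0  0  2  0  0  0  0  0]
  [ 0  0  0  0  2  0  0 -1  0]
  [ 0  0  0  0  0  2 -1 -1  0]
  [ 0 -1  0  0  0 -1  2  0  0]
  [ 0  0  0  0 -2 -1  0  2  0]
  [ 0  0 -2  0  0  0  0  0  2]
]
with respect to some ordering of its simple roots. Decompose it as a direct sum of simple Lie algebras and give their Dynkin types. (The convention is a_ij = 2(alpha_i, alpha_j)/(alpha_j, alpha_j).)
The diagram associated to this matrix has two connected components: the simple roots {alpha_3, alpha_9} form a chain of 2 nodes with a double edge at one end; the terminal node there is the unique short simple root (B_2), and {alpha_1, alpha_2, alpha_4, alpha_5, alpha_6, alpha_7, alpha_8} form a chain of 7 nodes with a double edge at one end; the terminal node there is the unique short simple root (B_7). A semisimple Lie algebra decomposes uniquely as the direct sum of simple ideals, one per connected component of its Dynkin diagram, so g ≅ B_2 ⊕ B_7 (dimension 10 + 105 = 115).

B2 ⊕ B7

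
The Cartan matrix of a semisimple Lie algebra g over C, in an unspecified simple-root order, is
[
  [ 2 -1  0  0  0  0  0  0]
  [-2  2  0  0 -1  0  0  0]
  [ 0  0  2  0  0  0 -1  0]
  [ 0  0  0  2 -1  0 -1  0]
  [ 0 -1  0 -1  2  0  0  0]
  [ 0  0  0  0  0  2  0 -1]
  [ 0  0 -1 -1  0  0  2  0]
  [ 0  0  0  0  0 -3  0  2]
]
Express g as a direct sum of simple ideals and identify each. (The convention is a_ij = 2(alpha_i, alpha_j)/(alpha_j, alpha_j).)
B_6 + G_2

The diagram associated to this matrix has two connected components: the simple roots {alpha_1, alpha_2, alpha_3, alpha_4, alpha_5, alpha_7} form a chain of 6 nodes with a double edge at one end; the terminal node there is the unique short simple root (B_6), and {alpha_6, alpha_8} form two nodes joined by a triple edge (G_2). A semisimple Lie algebra decomposes uniquely as the direct sum of simple ideals, one per connected component of its Dynkin diagram, so g ≅ B_6 ⊕ G_2 (dimension 78 + 14 = 92).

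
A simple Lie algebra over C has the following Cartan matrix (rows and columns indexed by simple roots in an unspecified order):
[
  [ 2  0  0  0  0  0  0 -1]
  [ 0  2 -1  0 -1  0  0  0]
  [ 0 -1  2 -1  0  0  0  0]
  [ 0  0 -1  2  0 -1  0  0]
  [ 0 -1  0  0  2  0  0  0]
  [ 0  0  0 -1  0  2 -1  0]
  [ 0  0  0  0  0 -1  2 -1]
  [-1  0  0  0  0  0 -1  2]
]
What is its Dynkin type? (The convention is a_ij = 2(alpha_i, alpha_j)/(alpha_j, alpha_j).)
The matrix has rank 8 with 2's on the diagonal. Reading the off-diagonal entries as Dynkin edges (a single edge where a_ij = a_ji = -1; a double or triple edge where a_ij * a_ji = 2 or 3), the diagram is a chain of 8 nodes with single edges (A_8). One simple-root ordering that puts it in standard form is (alpha_1, alpha_8, alpha_7, alpha_6, alpha_4, alpha_3, alpha_2, alpha_5). So the algebra is type A_8, i.e. sl(9).

A_8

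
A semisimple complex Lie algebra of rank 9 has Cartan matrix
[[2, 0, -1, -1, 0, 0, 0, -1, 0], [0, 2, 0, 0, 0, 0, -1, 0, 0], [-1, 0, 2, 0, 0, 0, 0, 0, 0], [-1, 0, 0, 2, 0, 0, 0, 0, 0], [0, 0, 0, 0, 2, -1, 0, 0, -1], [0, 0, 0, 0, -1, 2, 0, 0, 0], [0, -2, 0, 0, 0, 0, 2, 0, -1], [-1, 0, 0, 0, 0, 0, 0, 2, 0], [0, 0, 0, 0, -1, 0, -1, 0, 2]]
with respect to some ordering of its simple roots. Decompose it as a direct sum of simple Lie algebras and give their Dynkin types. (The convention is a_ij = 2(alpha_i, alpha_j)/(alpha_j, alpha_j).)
type B_5 + type D_4

The diagram associated to this matrix has two connected components: the simple roots {alpha_2, alpha_5, alpha_6, alpha_7, alpha_9} form a chain of 5 nodes with a double edge at one end; the terminal node there is the unique short simple root (B_5), and {alpha_1, alpha_3, alpha_4, alpha_8} form a chain of 2 nodes with a fork of two nodes at one end (D_4). A semisimple Lie algebra decomposes uniquely as the direct sum of simple ideals, one per connected component of its Dynkin diagram, so g ≅ B_5 ⊕ D_4 (dimension 55 + 28 = 83).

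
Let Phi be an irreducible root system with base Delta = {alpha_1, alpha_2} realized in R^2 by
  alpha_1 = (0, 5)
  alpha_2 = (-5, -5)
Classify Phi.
B_2 (so(5))

Compute the Cartan integers a_ij = 2(alpha_i, alpha_j)/(alpha_j, alpha_j); the resulting 2x2 Cartan matrix is
[[2, -1], [-2, 2]].
The roots have two lengths (squared-length ratio 2:1); the short ones are alpha_{1}. The associated Dynkin diagram is a chain of 2 nodes with a double edge at one end; the terminal node there is the unique short simple root (B_2), so the type is B_2 (the algebra so(5)).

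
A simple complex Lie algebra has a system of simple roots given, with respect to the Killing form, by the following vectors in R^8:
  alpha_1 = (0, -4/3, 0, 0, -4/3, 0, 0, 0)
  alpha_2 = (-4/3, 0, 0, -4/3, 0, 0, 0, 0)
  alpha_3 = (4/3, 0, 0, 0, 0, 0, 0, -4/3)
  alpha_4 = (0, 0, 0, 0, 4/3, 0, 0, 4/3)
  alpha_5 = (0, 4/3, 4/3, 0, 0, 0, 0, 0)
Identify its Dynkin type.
Compute the Cartan integers a_ij = 2(alpha_i, alpha_j)/(alpha_j, alpha_j); the resulting 5x5 Cartan matrix is
[[2, 0, 0, -1, -1], [0, 2, -1, 0, 0], [0, -1, 2, -1, 0], [-1, 0, -1, 2, 0], [-1, 0, 0, 0, 2]].
All simple roots have the same length, so the diagram is simply laced. The associated Dynkin diagram is a chain of 5 nodes with single edges (A_5), so the type is A_5 (the algebra sl(6)).

type A_5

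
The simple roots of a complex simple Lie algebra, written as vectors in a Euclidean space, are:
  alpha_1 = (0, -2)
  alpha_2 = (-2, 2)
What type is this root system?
Compute the Cartan integers a_ij = 2(alpha_i, alpha_j)/(alpha_j, alpha_j); the resulting 2x2 Cartan matrix is
[[2, -1], [-2, 2]].
The roots have two lengths (squared-length ratio 2:1); the short ones are alpha_{1}. The associated Dynkin diagram is a chain of 2 nodes with a double edge at one end; the terminal node there is the unique short simple root (B_2), so the type is B_2 (the algebra so(5)).

B2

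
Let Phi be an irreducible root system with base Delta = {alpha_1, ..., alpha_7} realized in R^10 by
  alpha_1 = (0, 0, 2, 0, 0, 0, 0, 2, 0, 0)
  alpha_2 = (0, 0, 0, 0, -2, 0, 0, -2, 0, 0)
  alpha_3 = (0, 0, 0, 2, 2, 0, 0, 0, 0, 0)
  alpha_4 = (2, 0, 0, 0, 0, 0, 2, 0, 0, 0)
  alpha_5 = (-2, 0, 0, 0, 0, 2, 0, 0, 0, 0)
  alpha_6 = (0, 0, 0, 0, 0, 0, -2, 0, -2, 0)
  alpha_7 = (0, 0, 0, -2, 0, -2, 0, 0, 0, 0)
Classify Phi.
Compute the Cartan integers a_ij = 2(alpha_i, alpha_j)/(alpha_j, alpha_j); the resulting 7x7 Cartan matrix is
[[2, -1, 0, 0, 0, 0, 0], [-1, 2, -1, 0, 0, 0, 0], [0, -1, 2, 0, 0, 0, -1], [0, 0, 0, 2, -1, -1, 0], [0, 0, 0, -1, 2, 0, -1], [0, 0, 0, -1, 0, 2, 0], [0, 0, -1, 0, -1, 0, 2]].
All simple roots have the same length, so the diagram is simply laced. The associated Dynkin diagram is a chain of 7 nodes with single edges (A_7), so the type is A_7 (the algebra sl(8)).

type A_7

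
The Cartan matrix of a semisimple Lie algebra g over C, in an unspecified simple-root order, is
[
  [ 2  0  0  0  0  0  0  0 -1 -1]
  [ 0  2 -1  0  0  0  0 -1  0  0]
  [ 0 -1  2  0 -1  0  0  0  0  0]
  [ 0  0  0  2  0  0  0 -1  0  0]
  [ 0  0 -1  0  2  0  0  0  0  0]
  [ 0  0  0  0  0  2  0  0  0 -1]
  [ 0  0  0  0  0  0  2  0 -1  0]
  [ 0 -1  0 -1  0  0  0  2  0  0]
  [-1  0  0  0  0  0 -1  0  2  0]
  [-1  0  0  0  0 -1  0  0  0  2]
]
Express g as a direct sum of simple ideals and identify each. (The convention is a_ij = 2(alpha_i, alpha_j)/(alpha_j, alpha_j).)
The diagram associated to this matrix has two connected components: the simple roots {alpha_1, alpha_6, alpha_7, alpha_9, alpha_10} form a chain of 5 nodes with single edges (A_5), and {alpha_2, alpha_3, alpha_4, alpha_5, alpha_8} form a chain of 5 nodes with single edges (A_5). A semisimple Lie algebra decomposes uniquely as the direct sum of simple ideals, one per connected component of its Dynkin diagram, so g ≅ A_5 ⊕ A_5 (dimension 35 + 35 = 70).

type A_5 + type A_5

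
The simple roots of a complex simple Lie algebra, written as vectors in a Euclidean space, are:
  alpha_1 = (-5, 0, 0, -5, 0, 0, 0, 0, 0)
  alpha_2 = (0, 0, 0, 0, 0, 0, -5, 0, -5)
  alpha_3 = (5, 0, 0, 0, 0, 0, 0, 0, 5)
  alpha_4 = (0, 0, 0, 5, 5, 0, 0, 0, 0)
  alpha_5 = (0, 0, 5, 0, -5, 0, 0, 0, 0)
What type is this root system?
Compute the Cartan integers a_ij = 2(alpha_i, alpha_j)/(alpha_j, alpha_j); the resulting 5x5 Cartan matrix is
[[2, 0, -1, -1, 0], [0, 2, -1, 0, 0], [-1, -1, 2, 0, 0], [-1, 0, 0, 2, -1], [0, 0, 0, -1, 2]].
All simple roots have the same length, so the diagram is simply laced. The associated Dynkin diagram is a chain of 5 nodes with single edges (A_5), so the type is A_5 (the algebra sl(6)).

A_5 (sl(6))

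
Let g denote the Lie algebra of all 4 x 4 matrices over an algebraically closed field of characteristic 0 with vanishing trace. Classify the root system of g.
A_3 (sl(4))

This is sl(4), which has dimension 4^2 - 1 = 15 and rank 4 - 1 = 3 (a Cartan subalgebra is the diagonal traceless matrices). In the classification of classical Lie algebras, the special linear algebra sl(n+1) has type A_n; here n = 3, so the Dynkin diagram is a chain of 3 nodes with single edges (A_3). Hence the type is A_3.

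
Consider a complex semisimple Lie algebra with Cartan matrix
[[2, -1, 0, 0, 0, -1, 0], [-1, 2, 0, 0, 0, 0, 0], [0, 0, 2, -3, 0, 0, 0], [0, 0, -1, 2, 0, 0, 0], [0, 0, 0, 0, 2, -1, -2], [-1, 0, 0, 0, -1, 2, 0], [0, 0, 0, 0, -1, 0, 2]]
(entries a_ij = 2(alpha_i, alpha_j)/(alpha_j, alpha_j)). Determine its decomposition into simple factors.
B5 + G2

The diagram associated to this matrix has two connected components: the simple roots {alpha_1, alpha_2, alpha_5, alpha_6, alpha_7} form a chain of 5 nodes with a double edge at one end; the terminal node there is the unique short simple root (B_5), and {alpha_3, alpha_4} form two nodes joined by a triple edge (G_2). A semisimple Lie algebra decomposes uniquely as the direct sum of simple ideals, one per connected component of its Dynkin diagram, so g ≅ B_5 ⊕ G_2 (dimension 55 + 14 = 69).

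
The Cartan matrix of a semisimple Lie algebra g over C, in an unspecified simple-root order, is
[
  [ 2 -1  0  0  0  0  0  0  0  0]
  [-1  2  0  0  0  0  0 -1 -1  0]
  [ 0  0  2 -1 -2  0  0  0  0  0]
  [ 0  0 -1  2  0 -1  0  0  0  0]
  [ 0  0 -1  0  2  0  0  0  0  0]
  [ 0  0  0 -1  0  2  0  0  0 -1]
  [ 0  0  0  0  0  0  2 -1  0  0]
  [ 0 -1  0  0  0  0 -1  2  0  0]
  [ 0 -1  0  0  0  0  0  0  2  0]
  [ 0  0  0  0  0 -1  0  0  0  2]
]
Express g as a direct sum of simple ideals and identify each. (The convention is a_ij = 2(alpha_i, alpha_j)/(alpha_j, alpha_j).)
B5 ⊕ D5

The diagram associated to this matrix has two connected components: the simple roots {alpha_3, alpha_4, alpha_5, alpha_6, alpha_10} form a chain of 5 nodes with a double edge at one end; the terminal node there is the unique short simple root (B_5), and {alpha_1, alpha_2, alpha_7, alpha_8, alpha_9} form a chain of 3 nodes with a fork of two nodes at one end (D_5). A semisimple Lie algebra decomposes uniquely as the direct sum of simple ideals, one per connected component of its Dynkin diagram, so g ≅ B_5 ⊕ D_5 (dimension 55 + 45 = 100).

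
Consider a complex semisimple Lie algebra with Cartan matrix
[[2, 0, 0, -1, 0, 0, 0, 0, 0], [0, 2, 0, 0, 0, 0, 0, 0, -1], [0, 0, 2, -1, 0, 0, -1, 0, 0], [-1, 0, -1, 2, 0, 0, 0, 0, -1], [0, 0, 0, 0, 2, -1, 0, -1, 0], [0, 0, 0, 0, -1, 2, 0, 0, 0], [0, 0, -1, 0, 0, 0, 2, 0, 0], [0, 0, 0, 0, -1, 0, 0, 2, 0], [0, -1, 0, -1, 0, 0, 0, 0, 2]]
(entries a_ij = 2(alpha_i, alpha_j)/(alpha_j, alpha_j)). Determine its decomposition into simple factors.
A_3 ⊕ E_6

The diagram associated to this matrix has two connected components: the simple roots {alpha_5, alpha_6, alpha_8} form a chain of 3 nodes with single edges (A_3), and {alpha_1, alpha_2, alpha_3, alpha_4, alpha_7, alpha_9} form a chain of 5 nodes with one extra node attached to the third node from one end (E_6). A semisimple Lie algebra decomposes uniquely as the direct sum of simple ideals, one per connected component of its Dynkin diagram, so g ≅ A_3 ⊕ E_6 (dimension 15 + 78 = 93).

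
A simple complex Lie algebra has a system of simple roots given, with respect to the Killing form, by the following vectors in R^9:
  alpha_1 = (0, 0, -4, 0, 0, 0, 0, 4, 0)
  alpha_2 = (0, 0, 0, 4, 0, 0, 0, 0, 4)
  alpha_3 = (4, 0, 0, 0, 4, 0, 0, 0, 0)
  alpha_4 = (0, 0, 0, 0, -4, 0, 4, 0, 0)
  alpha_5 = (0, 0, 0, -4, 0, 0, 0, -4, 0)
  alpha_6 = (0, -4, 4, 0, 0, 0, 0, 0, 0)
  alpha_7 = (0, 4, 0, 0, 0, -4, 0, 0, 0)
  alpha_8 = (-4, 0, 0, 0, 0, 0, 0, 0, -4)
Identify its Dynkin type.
Compute the Cartan integers a_ij = 2(alpha_i, alpha_j)/(alpha_j, alpha_j); the resulting 8x8 Cartan matrix is
[[2, 0, 0, 0, -1, -1, 0, 0], [0, 2, 0, 0, -1, 0, 0, -1], [0, 0, 2, -1, 0, 0, 0, -1], [0, 0, -1, 2, 0, 0, 0, 0], [-1, -1, 0, 0, 2, 0, 0, 0], [-1, 0, 0, 0, 0, 2, -1, 0], [0, 0, 0, 0, 0, -1, 2, 0], [0, -1, -1, 0, 0, 0, 0, 2]].
All simple roots have the same length, so the diagram is simply laced. The associated Dynkin diagram is a chain of 8 nodes with single edges (A_8), so the type is A_8 (the algebra sl(9)).

type A_8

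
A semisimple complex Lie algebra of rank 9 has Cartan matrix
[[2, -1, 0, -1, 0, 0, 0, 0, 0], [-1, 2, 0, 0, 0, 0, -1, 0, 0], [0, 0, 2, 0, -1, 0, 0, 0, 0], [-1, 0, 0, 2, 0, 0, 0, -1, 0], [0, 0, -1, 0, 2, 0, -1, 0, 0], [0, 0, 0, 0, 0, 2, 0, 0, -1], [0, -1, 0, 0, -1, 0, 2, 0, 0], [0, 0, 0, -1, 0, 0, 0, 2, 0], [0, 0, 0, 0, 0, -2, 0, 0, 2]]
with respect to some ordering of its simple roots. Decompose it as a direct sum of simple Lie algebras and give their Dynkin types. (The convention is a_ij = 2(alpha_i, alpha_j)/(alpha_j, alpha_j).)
The diagram associated to this matrix has two connected components: the simple roots {alpha_1, alpha_2, alpha_3, alpha_4, alpha_5, alpha_7, alpha_8} form a chain of 7 nodes with single edges (A_7), and {alpha_6, alpha_9} form a chain of 2 nodes with a double edge at one end; the terminal node there is the unique short simple root (B_2). A semisimple Lie algebra decomposes uniquely as the direct sum of simple ideals, one per connected component of its Dynkin diagram, so g ≅ A_7 ⊕ B_2 (dimension 63 + 10 = 73).

A_7 ⊕ B_2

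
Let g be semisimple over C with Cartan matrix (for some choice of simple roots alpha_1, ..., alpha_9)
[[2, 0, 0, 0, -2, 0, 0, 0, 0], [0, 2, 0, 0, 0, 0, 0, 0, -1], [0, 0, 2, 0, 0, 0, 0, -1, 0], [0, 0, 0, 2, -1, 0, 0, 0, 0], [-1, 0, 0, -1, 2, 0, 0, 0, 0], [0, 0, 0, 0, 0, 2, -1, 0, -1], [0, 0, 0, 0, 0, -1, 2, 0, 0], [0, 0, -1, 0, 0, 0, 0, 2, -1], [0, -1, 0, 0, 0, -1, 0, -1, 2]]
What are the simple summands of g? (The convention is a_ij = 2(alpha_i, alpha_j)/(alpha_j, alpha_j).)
C3 ⊕ E6

The diagram associated to this matrix has two connected components: the simple roots {alpha_1, alpha_4, alpha_5} form a chain of 3 nodes with a double edge at one end; the terminal node there is the unique long simple root (C_3), and {alpha_2, alpha_3, alpha_6, alpha_7, alpha_8, alpha_9} form a chain of 5 nodes with one extra node attached to the third node from one end (E_6). A semisimple Lie algebra decomposes uniquely as the direct sum of simple ideals, one per connected component of its Dynkin diagram, so g ≅ C_3 ⊕ E_6 (dimension 21 + 78 = 99).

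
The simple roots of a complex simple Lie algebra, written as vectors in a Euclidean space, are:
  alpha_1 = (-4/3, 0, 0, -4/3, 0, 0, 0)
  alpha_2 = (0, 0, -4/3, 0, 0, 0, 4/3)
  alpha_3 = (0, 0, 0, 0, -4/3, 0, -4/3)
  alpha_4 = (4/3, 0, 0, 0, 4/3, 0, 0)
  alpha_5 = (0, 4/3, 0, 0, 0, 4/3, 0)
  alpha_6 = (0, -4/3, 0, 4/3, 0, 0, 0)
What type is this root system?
A_6

Compute the Cartan integers a_ij = 2(alpha_i, alpha_j)/(alpha_j, alpha_j); the resulting 6x6 Cartan matrix is
[[2, 0, 0, -1, 0, -1], [0, 2, -1, 0, 0, 0], [0, -1, 2, -1, 0, 0], [-1, 0, -1, 2, 0, 0], [0, 0, 0, 0, 2, -1], [-1, 0, 0, 0, -1, 2]].
All simple roots have the same length, so the diagram is simply laced. The associated Dynkin diagram is a chain of 6 nodes with single edges (A_6), so the type is A_6 (the algebra sl(7)).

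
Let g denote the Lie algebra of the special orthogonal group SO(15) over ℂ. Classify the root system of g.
type B_7

This is so(15) with 15 odd, which has dimension 15(15-1)/2 = 105 and rank (15-1)/2 = 7. In the classification of classical Lie algebras, the orthogonal algebra so(2n+1) in an odd number of variables has type B_n; here n = 7, so the Dynkin diagram is a chain of 7 nodes with a double edge at one end; the terminal node there is the unique short simple root (B_7). Hence the type is B_7.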